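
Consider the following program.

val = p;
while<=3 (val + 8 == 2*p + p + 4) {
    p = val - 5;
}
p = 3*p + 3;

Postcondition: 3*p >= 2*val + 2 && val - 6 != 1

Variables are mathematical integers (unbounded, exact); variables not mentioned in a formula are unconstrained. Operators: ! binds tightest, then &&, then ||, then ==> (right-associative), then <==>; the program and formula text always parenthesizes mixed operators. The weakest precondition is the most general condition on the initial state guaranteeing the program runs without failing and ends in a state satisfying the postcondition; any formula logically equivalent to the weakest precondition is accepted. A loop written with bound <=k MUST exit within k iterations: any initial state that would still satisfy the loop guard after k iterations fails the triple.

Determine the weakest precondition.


Working backward. After the program, the postcondition 3*p >= 2*val + 2 && val - 6 != 1 must hold; in canonical form it is 3*p >= 2*val + 2 && val != 7.
Before p := 3*p + 3: 9*p >= 2*val - 7 && val != 7
Before the loop (bound <=3), unroll the exhaustion recursion (WP_0 = exit-now case; WP_j = one more guarded iteration, up to j = 3):
  WP_0: (!(val == 3*p - 4)) && 9*p >= 2*val - 7 && val != 7
  WP_1: (val == 3*p - 4 ==> ((!(2*val == 19)) && 7*val >= 38 && val != 7)) && ((!(val == 3*p - 4)) ==> (9*p >= 2*val - 7 && val != 7))
  WP_2: (val == 3*p - 4 ==> ((2*val == 19 ==> ((!(2*val == 19)) && 7*val >= 38 && val != 7)) && ((!(2*val == 19)) ==> (7*val >= 38 && val != 7)))) && ((!(val == 3*p - 4)) ==> (9*p >= 2*val - 7 && val != 7))
  WP_3: (val == 3*p - 4 ==> ((2*val == 19 ==> ((2*val == 19 ==> ((!(2*val == 19)) && 7*val >= 38 && val != 7)) && ((!(2*val == 19)) ==> (7*val >= 38 && val != 7)))) && ((!(2*val == 19)) ==> (7*val >= 38 && val != 7)))) && ((!(val == 3*p - 4)) ==> (9*p >= 2*val - 7 && val != 7))
So before the loop: (val == 3*p - 4 ==> ((2*val == 19 ==> ((2*val == 19 ==> ((!(2*val == 19)) && 7*val >= 38 && val != 7)) && ((!(2*val == 19)) ==> (7*val >= 38 && val != 7)))) && ((!(2*val == 19)) ==> (7*val >= 38 && val != 7)))) && ((!(val == 3*p - 4)) ==> (9*p >= 2*val - 7 && val != 7))
Before val := p: (2*p == 4 ==> ((2*p == 19 ==> ((2*p == 19 ==> ((!(2*p == 19)) && 7*p >= 38 && p != 7)) && ((!(2*p == 19)) ==> (7*p >= 38 && p != 7)))) && ((!(2*p == 19)) ==> (7*p >= 38 && p != 7)))) && ((!(2*p == 4)) ==> (7*p >= -7 && p != 7))
Answer: WP = (2*p == 4 ==> ((2*p == 19 ==> ((2*p == 19 ==> ((!(2*p == 19)) && 7*p >= 38 && p != 7)) && ((!(2*p == 19)) ==> (7*p >= 38 && p != 7)))) && ((!(2*p == 19)) ==> (7*p >= 38 && p != 7)))) && ((!(2*p == 4)) ==> (7*p >= -7 && p != 7))


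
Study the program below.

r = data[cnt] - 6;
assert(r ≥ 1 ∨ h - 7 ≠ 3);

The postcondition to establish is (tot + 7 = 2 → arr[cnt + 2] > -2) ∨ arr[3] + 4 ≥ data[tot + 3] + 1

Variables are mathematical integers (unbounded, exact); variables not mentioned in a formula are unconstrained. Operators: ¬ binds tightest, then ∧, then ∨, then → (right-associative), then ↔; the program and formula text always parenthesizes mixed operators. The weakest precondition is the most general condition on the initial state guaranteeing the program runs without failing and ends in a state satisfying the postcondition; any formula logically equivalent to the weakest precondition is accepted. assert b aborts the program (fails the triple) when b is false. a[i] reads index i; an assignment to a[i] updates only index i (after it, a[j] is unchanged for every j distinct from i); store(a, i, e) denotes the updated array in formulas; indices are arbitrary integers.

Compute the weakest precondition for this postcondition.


Working backward. After the program, the postcondition (tot + 7 = 2 → arr[cnt + 2] > -2) ∨ arr[3] + 4 ≥ data[tot + 3] + 1 must hold; in canonical form it is (tot = -5 → arr[cnt + 2] > -2) ∨ arr[3] ≥ data[tot + 3] - 3.
Before assert r ≥ 1 ∨ h - 7 ≠ 3: (r ≥ 1 ∨ h ≠ 10) ∧ ((tot = -5 → arr[cnt + 2] > -2) ∨ arr[3] ≥ data[tot + 3] - 3)
Before r := data[cnt] - 6: (data[cnt] ≥ 7 ∨ h ≠ 10) ∧ ((tot = -5 → arr[cnt + 2] > -2) ∨ arr[3] ≥ data[tot + 3] - 3)
Answer: WP = (data[cnt] ≥ 7 ∨ h ≠ 10) ∧ ((tot = -5 → arr[cnt + 2] > -2) ∨ arr[3] ≥ data[tot + 3] - 3)


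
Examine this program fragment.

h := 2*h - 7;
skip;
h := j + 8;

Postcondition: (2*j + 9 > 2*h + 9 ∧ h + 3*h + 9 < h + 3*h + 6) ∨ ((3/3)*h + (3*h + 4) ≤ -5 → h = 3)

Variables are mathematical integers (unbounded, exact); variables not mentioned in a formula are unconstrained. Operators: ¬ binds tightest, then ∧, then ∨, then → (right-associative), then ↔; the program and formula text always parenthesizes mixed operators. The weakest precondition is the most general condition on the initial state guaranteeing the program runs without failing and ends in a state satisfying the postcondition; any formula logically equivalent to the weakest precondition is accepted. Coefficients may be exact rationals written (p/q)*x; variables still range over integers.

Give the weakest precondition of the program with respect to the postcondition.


Working backward. After the program, the postcondition (2*j + 9 > 2*h + 9 ∧ h + 3*h + 9 < h + 3*h + 6) ∨ ((3/3)*h + (3*h + 4) ≤ -5 → h = 3) must hold; in canonical form it is 4*h ≤ -9 → h = 3.
Before h := j + 8: 4*j ≤ -41 → j = -5
Before skip: 4*j ≤ -41 → j = -5
Before h := 2*h - 7: 4*j ≤ -41 → j = -5
Answer: WP = 4*j ≤ -41 → j = -5


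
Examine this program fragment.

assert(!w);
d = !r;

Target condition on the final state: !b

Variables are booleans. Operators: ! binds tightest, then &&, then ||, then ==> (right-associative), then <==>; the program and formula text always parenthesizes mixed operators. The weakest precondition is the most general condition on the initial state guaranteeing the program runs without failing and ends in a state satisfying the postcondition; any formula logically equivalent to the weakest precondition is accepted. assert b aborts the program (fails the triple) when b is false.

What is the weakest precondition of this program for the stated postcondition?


Working backward. After the program, !b must hold.
Before d := !r: !b
Before assert !w: (!w) && (!b)
Answer: WP = (!w) && (!b)


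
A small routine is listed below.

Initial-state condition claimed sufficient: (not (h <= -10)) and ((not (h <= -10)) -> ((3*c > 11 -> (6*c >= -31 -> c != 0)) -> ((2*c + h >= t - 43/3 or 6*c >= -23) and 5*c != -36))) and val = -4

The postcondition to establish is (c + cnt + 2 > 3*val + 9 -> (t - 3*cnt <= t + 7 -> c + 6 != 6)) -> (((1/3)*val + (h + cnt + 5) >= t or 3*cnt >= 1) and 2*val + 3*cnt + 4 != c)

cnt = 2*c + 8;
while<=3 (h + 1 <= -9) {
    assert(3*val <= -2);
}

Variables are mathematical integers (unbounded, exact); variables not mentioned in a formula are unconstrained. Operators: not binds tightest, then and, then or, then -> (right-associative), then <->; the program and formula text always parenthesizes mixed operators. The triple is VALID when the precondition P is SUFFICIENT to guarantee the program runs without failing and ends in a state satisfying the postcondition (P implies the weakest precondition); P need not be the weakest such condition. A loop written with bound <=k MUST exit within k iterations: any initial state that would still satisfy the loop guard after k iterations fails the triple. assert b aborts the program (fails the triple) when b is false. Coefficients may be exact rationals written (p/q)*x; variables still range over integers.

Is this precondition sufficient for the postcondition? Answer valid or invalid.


Working backward. After the program, the postcondition (c + cnt + 2 > 3*val + 9 -> (t - 3*cnt <= t + 7 -> c + 6 != 6)) -> (((1/3)*val + (h + cnt + 5) >= t or 3*cnt >= 1) and 2*val + 3*cnt + 4 != c) must hold; in canonical form it is (c + cnt > 3*val + 7 -> (3*cnt >= -7 -> c != 0)) -> ((cnt + h + (1/3)*val >= t - 5 or 3*cnt >= 1) and 3*cnt + 2*val != c - 4).
Before the loop (bound <=3), unroll the exhaustion recursion (WP_0 = exit-now case; WP_j = one more guarded iteration, up to j = 3):
  WP_0: (not (h <= -10)) and ((c + cnt > 3*val + 7 -> (3*cnt >= -7 -> c != 0)) -> ((cnt + h + (1/3)*val >= t - 5 or 3*cnt >= 1) and 3*cnt + 2*val != c - 4))
  WP_1: (h <= -10 -> (3*val <= -2 and (not (h <= -10)) and ((c + cnt > 3*val + 7 -> (3*cnt >= -7 -> c != 0)) -> ((cnt + h + (1/3)*val >= t - 5 or 3*cnt >= 1) and 3*cnt + 2*val != c - 4)))) and ((not (h <= -10)) -> ((c + cnt > 3*val + 7 -> (3*cnt >= -7 -> c != 0)) -> ((cnt + h + (1/3)*val >= t - 5 or 3*cnt >= 1) and 3*cnt + 2*val != c - 4)))
  WP_2: (h <= -10 -> (3*val <= -2 and (h <= -10 -> (3*val <= -2 and (not (h <= -10)) and ((c + cnt > 3*val + 7 -> (3*cnt >= -7 -> c != 0)) -> ((cnt + h + (1/3)*val >= t - 5 or 3*cnt >= 1) and 3*cnt + 2*val != c - 4)))) and ((not (h <= -10)) -> ((c + cnt > 3*val + 7 -> (3*cnt >= -7 -> c != 0)) -> ((cnt + h + (1/3)*val >= t - 5 or 3*cnt >= 1) and 3*cnt + 2*val != c - 4))))) and ((not (h <= -10)) -> ((c + cnt > 3*val + 7 -> (3*cnt >= -7 -> c != 0)) -> ((cnt + h + (1/3)*val >= t - 5 or 3*cnt >= 1) and 3*cnt + 2*val != c - 4)))
  WP_3: (h <= -10 -> (3*val <= -2 and (h <= -10 -> (3*val <= -2 and (h <= -10 -> (3*val <= -2 and (not (h <= -10)) and ((c + cnt > 3*val + 7 -> (3*cnt >= -7 -> c != 0)) -> ((cnt + h + (1/3)*val >= t - 5 or 3*cnt >= 1) and 3*cnt + 2*val != c - 4)))) and ((not (h <= -10)) -> ((c + cnt > 3*val + 7 -> (3*cnt >= -7 -> c != 0)) -> ((cnt + h + (1/3)*val >= t - 5 or 3*cnt >= 1) and 3*cnt + 2*val != c - 4))))) and ((not (h <= -10)) -> ((c + cnt > 3*val + 7 -> (3*cnt >= -7 -> c != 0)) -> ((cnt + h + (1/3)*val >= t - 5 or 3*cnt >= 1) and 3*cnt + 2*val != c - 4))))) and ((not (h <= -10)) -> ((c + cnt > 3*val + 7 -> (3*cnt >= -7 -> c != 0)) -> ((cnt + h + (1/3)*val >= t - 5 or 3*cnt >= 1) and 3*cnt + 2*val != c - 4)))
So before the loop: (h <= -10 -> (3*val <= -2 and (h <= -10 -> (3*val <= -2 and (h <= -10 -> (3*val <= -2 and (not (h <= -10)) and ((c + cnt > 3*val + 7 -> (3*cnt >= -7 -> c != 0)) -> ((cnt + h + (1/3)*val >= t - 5 or 3*cnt >= 1) and 3*cnt + 2*val != c - 4)))) and ((not (h <= -10)) -> ((c + cnt > 3*val + 7 -> (3*cnt >= -7 -> c != 0)) -> ((cnt + h + (1/3)*val >= t - 5 or 3*cnt >= 1) and 3*cnt + 2*val != c - 4))))) and ((not (h <= -10)) -> ((c + cnt > 3*val + 7 -> (3*cnt >= -7 -> c != 0)) -> ((cnt + h + (1/3)*val >= t - 5 or 3*cnt >= 1) and 3*cnt + 2*val != c - 4))))) and ((not (h <= -10)) -> ((c + cnt > 3*val + 7 -> (3*cnt >= -7 -> c != 0)) -> ((cnt + h + (1/3)*val >= t - 5 or 3*cnt >= 1) and 3*cnt + 2*val != c - 4)))
Before cnt := 2*c + 8: (h <= -10 -> (3*val <= -2 and (h <= -10 -> (3*val <= -2 and (h <= -10 -> (3*val <= -2 and (not (h <= -10)) and ((3*c > 3*val - 1 -> (6*c >= -31 -> c != 0)) -> ((2*c + h + (1/3)*val >= t - 13 or 6*c >= -23) and 5*c + 2*val != -28)))) and ((not (h <= -10)) -> ((3*c > 3*val - 1 -> (6*c >= -31 -> c != 0)) -> ((2*c + h + (1/3)*val >= t - 13 or 6*c >= -23) and 5*c + 2*val != -28))))) and ((not (h <= -10)) -> ((3*c > 3*val - 1 -> (6*c >= -31 -> c != 0)) -> ((2*c + h + (1/3)*val >= t - 13 or 6*c >= -23) and 5*c + 2*val != -28))))) and ((not (h <= -10)) -> ((3*c > 3*val - 1 -> (6*c >= -31 -> c != 0)) -> ((2*c + h + (1/3)*val >= t - 13 or 6*c >= -23) and 5*c + 2*val != -28)))
The weakest precondition is (h <= -10 -> (3*val <= -2 and (h <= -10 -> (3*val <= -2 and (h <= -10 -> (3*val <= -2 and (not (h <= -10)) and ((3*c > 3*val - 1 -> (6*c >= -31 -> c != 0)) -> ((2*c + h + (1/3)*val >= t - 13 or 6*c >= -23) and 5*c + 2*val != -28)))) and ((not (h <= -10)) -> ((3*c > 3*val - 1 -> (6*c >= -31 -> c != 0)) -> ((2*c + h + (1/3)*val >= t - 13 or 6*c >= -23) and 5*c + 2*val != -28))))) and ((not (h <= -10)) -> ((3*c > 3*val - 1 -> (6*c >= -31 -> c != 0)) -> ((2*c + h + (1/3)*val >= t - 13 or 6*c >= -23) and 5*c + 2*val != -28))))) and ((not (h <= -10)) -> ((3*c > 3*val - 1 -> (6*c >= -31 -> c != 0)) -> ((2*c + h + (1/3)*val >= t - 13 or 6*c >= -23) and 5*c + 2*val != -28))).
Check whether (not (h <= -10)) and ((not (h <= -10)) -> ((3*c > 11 -> (6*c >= -31 -> c != 0)) -> ((2*c + h >= t - 43/3 or 6*c >= -23) and 5*c != -36))) and val = -4 implies it.
Countermodel: at the initial state c = -6, h = 0, t = 0, val = -4, the precondition holds but the weakest precondition fails.
Answer: invalid


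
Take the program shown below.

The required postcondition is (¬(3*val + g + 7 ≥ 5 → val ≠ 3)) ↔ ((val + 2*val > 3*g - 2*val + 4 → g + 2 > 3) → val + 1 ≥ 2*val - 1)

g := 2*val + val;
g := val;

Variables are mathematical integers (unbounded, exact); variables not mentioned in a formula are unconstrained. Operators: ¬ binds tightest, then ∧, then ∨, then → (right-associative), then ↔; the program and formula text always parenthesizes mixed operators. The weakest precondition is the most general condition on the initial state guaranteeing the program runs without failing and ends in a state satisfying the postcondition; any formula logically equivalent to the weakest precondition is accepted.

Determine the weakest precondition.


Working backward. After the program, the postcondition (¬(3*val + g + 7 ≥ 5 → val ≠ 3)) ↔ ((val + 2*val > 3*g - 2*val + 4 → g + 2 > 3) → val + 1 ≥ 2*val - 1) must hold; in canonical form it is (¬(g + 3*val ≥ -2 → val ≠ 3)) ↔ ((5*val > 3*g + 4 → g > 1) → val ≤ 2).
Before g := val: (¬(4*val ≥ -2 → val ≠ 3)) ↔ ((2*val > 4 → val > 1) → val ≤ 2)
Before g := 2*val + val: (¬(4*val ≥ -2 → val ≠ 3)) ↔ ((2*val > 4 → val > 1) → val ≤ 2)
Answer: WP = (¬(4*val ≥ -2 → val ≠ 3)) ↔ ((2*val > 4 → val > 1) → val ≤ 2)


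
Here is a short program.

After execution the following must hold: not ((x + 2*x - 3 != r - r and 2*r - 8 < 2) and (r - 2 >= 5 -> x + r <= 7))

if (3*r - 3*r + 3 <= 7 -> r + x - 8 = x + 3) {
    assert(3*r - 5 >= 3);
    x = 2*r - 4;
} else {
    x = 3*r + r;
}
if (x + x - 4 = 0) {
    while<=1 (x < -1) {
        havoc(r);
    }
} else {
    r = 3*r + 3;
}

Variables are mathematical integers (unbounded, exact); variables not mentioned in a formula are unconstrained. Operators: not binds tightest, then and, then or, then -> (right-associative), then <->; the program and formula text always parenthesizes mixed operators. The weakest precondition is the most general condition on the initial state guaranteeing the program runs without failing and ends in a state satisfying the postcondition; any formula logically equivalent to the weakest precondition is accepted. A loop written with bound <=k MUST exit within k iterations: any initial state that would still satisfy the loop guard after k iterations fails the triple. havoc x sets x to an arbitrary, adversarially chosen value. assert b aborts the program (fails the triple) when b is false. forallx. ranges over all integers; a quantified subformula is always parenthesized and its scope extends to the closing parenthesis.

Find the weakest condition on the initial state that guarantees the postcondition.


Working backward. After the program, the postcondition not ((x + 2*x - 3 != r - r and 2*r - 8 < 2) and (r - 2 >= 5 -> x + r <= 7)) must hold; in canonical form it is not (3*x != 3 and 2*r < 10 and (r >= 7 -> r + x <= 7)).
Then branch requires (x < -1 -> (forall r_1. ((not (x < -1)) and (not (3*x != 3 and 2*r_1 < 10 and (r_1 >= 7 -> r_1 + x <= 7)))))) and ((not (x < -1)) -> (not (3*x != 3 and 2*r < 10 and (r >= 7 -> r + x <= 7)))); else branch requires not (3*x != 3 and 6*r < 4 and (3*r >= 4 -> 3*r + x <= 4)).
Before the if: (2*x = 4 -> ((x < -1 -> (forall r_1. ((not (x < -1)) and (not (3*x != 3 and 2*r_1 < 10 and (r_1 >= 7 -> r_1 + x <= 7)))))) and ((not (x < -1)) -> (not (3*x != 3 and 2*r < 10 and (r >= 7 -> r + x <= 7)))))) and ((not (2*x = 4)) -> (not (3*x != 3 and 6*r < 4 and (3*r >= 4 -> 3*r + x <= 4))))
Then branch requires 3*r >= 8 and (4*r = 12 -> ((2*r < 3 -> (forall r_1. ((not (2*r < 3)) and (not (6*r != 15 and 2*r_1 < 10 and (r_1 >= 7 -> 2*r + r_1 <= 11)))))) and ((not (2*r < 3)) -> (not (6*r != 15 and 2*r < 10 and (r >= 7 -> 3*r <= 11)))))) and ((not (4*r = 12)) -> (not (6*r != 15 and 6*r < 4 and (3*r >= 4 -> 5*r <= 8)))); else branch requires (8*r = 4 -> ((4*r < -1 -> (forall r_1. ((not (4*r < -1)) and (not (12*r != 3 and 2*r_1 < 10 and (r_1 >= 7 -> 4*r + r_1 <= 7)))))) and ((not (4*r < -1)) -> (not (12*r != 3 and 2*r < 10 and (r >= 7 -> 5*r <= 7)))))) and ((not (8*r = 4)) -> (not (12*r != 3 and 6*r < 4 and (3*r >= 4 -> 7*r <= 4)))).
Before the if: (r = 11 -> (3*r >= 8 and (4*r = 12 -> ((2*r < 3 -> (forall r_1. ((not (2*r < 3)) and (not (6*r != 15 and 2*r_1 < 10 and (r_1 >= 7 -> 2*r + r_1 <= 11)))))) and ((not (2*r < 3)) -> (not (6*r != 15 and 2*r < 10 and (r >= 7 -> 3*r <= 11)))))) and ((not (4*r = 12)) -> (not (6*r != 15 and 6*r < 4 and (3*r >= 4 -> 5*r <= 8)))))) and ((not (r = 11)) -> ((8*r = 4 -> ((4*r < -1 -> (forall r_1. ((not (4*r < -1)) and (not (12*r != 3 and 2*r_1 < 10 and (r_1 >= 7 -> 4*r + r_1 <= 7)))))) and ((not (4*r < -1)) -> (not (12*r != 3 and 2*r < 10 and (r >= 7 -> 5*r <= 7)))))) and ((not (8*r = 4)) -> (not (12*r != 3 and 6*r < 4 and (3*r >= 4 -> 7*r <= 4))))))
Answer: WP = (r = 11 -> (3*r >= 8 and (4*r = 12 -> ((2*r < 3 -> (forall r_1. ((not (2*r < 3)) and (not (6*r != 15 and 2*r_1 < 10 and (r_1 >= 7 -> 2*r + r_1 <= 11)))))) and ((not (2*r < 3)) -> (not (6*r != 15 and 2*r < 10 and (r >= 7 -> 3*r <= 11)))))) and ((not (4*r = 12)) -> (not (6*r != 15 and 6*r < 4 and (3*r >= 4 -> 5*r <= 8)))))) and ((not (r = 11)) -> ((8*r = 4 -> ((4*r < -1 -> (forall r_1. ((not (4*r < -1)) and (not (12*r != 3 and 2*r_1 < 10 and (r_1 >= 7 -> 4*r + r_1 <= 7)))))) and ((not (4*r < -1)) -> (not (12*r != 3 and 2*r < 10 and (r >= 7 -> 5*r <= 7)))))) and ((not (8*r = 4)) -> (not (12*r != 3 and 6*r < 4 and (3*r >= 4 -> 7*r <= 4))))))


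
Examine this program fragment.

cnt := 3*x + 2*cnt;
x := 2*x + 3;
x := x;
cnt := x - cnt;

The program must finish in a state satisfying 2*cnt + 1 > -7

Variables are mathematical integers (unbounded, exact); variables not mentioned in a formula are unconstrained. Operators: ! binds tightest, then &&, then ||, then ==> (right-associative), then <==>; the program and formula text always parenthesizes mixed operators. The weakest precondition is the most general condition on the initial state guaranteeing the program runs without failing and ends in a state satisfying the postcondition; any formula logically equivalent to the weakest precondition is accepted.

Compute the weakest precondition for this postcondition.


Working backward. After the program, the postcondition 2*cnt + 1 > -7 must hold; in canonical form it is 2*cnt > -8.
Before cnt := x - cnt: 2*x > 2*cnt - 8
Before x := x: 2*x > 2*cnt - 8
Before x := 2*x + 3: 4*x > 2*cnt - 14
Before cnt := 3*x + 2*cnt: 4*cnt + 2*x < 14
Answer: WP = 4*cnt + 2*x < 14


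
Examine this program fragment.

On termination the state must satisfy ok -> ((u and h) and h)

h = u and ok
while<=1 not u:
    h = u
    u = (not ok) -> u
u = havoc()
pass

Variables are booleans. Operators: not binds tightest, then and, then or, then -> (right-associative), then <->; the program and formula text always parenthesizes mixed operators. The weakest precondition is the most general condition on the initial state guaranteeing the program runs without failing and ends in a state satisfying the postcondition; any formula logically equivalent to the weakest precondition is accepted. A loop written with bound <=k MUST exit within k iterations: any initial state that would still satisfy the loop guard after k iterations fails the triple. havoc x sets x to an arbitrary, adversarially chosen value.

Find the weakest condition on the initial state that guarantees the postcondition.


Working backward. After the program, the postcondition ok -> ((u and h) and h) must hold; in canonical form it is ok -> (u and h).
Before skip: ok -> (u and h)
Before havoc u: (ok -> h) and (not ok)
Before the loop (bound <=1), unroll the exhaustion recursion (WP_0 = exit-now case; WP_j = one more guarded iteration, up to j = 1):
  WP_0: u and (ok -> h) and (not ok)
  WP_1: ((not u) -> (((not ok) -> u) and (ok -> u) and (not ok))) and (u -> ((ok -> h) and (not ok)))
So before the loop: ((not u) -> (((not ok) -> u) and (ok -> u) and (not ok))) and (u -> ((ok -> h) and (not ok)))
Before h := u and ok: ((not u) -> (((not ok) -> u) and (ok -> u) and (not ok))) and (u -> ((ok -> (u and ok)) and (not ok)))
Answer: WP = ((not u) -> (((not ok) -> u) and (ok -> u) and (not ok))) and (u -> ((ok -> (u and ok)) and (not ok)))


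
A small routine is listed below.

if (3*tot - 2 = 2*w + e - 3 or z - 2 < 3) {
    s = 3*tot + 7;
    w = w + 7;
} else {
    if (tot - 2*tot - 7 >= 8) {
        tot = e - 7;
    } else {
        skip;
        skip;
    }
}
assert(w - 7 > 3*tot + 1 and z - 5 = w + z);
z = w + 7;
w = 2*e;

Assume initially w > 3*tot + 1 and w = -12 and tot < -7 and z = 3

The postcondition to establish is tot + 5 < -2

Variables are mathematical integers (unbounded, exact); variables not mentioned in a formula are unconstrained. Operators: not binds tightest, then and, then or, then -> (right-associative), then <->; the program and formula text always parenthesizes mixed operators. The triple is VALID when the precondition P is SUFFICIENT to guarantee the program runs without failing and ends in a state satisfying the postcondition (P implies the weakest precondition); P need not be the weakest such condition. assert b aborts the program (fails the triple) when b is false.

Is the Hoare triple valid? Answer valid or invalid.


Working backward. After the program, the postcondition tot + 5 < -2 must hold; in canonical form it is tot < -7.
Before w := 2*e: tot < -7
Before z := w + 7: tot < -7
Before assert w - 7 > 3*tot + 1 and z - 5 = w + z: w > 3*tot + 8 and w = -5 and tot < -7
Then branch requires w > 3*tot + 1 and w = -12 and tot < -7; else branch requires (tot <= -15 -> (w > 3*e - 13 and w = -5 and e < 0)) and ((not (tot <= -15)) -> (w > 3*tot + 8 and w = -5 and tot < -7)).
Before the if: ((3*tot = e + 2*w - 1 or z < 5) -> (w > 3*tot + 1 and w = -12 and tot < -7)) and ((not (3*tot = e + 2*w - 1 or z < 5)) -> ((tot <= -15 -> (w > 3*e - 13 and w = -5 and e < 0)) and ((not (tot <= -15)) -> (w > 3*tot + 8 and w = -5 and tot < -7))))
The weakest precondition is ((3*tot = e + 2*w - 1 or z < 5) -> (w > 3*tot + 1 and w = -12 and tot < -7)) and ((not (3*tot = e + 2*w - 1 or z < 5)) -> ((tot <= -15 -> (w > 3*e - 13 and w = -5 and e < 0)) and ((not (tot <= -15)) -> (w > 3*tot + 8 and w = -5 and tot < -7)))).
Check whether w > 3*tot + 1 and w = -12 and tot < -7 and z = 3 implies it.
Every state satisfying the precondition satisfies the weakest precondition: the implication holds.
Answer: valid


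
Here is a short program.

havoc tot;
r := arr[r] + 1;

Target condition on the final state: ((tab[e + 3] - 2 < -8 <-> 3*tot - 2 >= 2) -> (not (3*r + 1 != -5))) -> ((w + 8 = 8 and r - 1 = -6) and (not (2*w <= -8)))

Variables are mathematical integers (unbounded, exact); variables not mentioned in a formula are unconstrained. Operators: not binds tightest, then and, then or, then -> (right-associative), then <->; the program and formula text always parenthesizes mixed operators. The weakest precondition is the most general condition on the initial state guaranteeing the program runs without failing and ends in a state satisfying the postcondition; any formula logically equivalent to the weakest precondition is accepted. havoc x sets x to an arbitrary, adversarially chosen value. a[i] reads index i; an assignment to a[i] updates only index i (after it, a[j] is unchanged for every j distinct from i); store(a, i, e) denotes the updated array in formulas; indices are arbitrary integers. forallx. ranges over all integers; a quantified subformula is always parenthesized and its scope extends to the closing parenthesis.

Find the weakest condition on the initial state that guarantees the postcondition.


Working backward. After the program, the postcondition ((tab[e + 3] - 2 < -8 <-> 3*tot - 2 >= 2) -> (not (3*r + 1 != -5))) -> ((w + 8 = 8 and r - 1 = -6) and (not (2*w <= -8))) must hold; in canonical form it is ((tab[e + 3] < -6 <-> 3*tot >= 4) -> (not (3*r != -6))) -> (w = 0 and r = -5 and (not (2*w <= -8))).
Before r := arr[r] + 1: ((tab[e + 3] < -6 <-> 3*tot >= 4) -> (not (3*arr[r] != -9))) -> (w = 0 and arr[r] = -6 and (not (2*w <= -8)))
Before havoc tot: forall tot_1. (((tab[e + 3] < -6 <-> 3*tot_1 >= 4) -> (not (3*arr[r] != -9))) -> (w = 0 and arr[r] = -6 and (not (2*w <= -8))))
Answer: WP = forall tot_1. (((tab[e + 3] < -6 <-> 3*tot_1 >= 4) -> (not (3*arr[r] != -9))) -> (w = 0 and arr[r] = -6 and (not (2*w <= -8))))


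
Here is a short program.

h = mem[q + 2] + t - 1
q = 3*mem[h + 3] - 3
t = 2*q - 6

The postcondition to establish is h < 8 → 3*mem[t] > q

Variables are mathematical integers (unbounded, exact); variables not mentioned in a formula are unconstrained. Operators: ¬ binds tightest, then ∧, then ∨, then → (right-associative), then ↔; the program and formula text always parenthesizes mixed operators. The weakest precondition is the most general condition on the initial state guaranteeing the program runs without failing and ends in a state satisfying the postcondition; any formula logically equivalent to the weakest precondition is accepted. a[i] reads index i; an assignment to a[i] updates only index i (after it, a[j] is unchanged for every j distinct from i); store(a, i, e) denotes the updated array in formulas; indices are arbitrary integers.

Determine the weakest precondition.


Working backward. After the program, h < 8 → 3*mem[t] > q must hold.
Before t := 2*q - 6: h < 8 → 3*mem[2*q - 6] > q
Before q := 3*mem[h + 3] - 3: h < 8 → 3*mem[6*mem[h + 3] - 12] > 3*mem[h + 3] - 3
Before h := mem[q + 2] + t - 1: mem[q + 2] + t < 9 → 3*mem[6*mem[mem[q + 2] + t + 2] - 12] > 3*mem[mem[q + 2] + t + 2] - 3
Answer: WP = mem[q + 2] + t < 9 → 3*mem[6*mem[mem[q + 2] + t + 2] - 12] > 3*mem[mem[q + 2] + t + 2] - 3


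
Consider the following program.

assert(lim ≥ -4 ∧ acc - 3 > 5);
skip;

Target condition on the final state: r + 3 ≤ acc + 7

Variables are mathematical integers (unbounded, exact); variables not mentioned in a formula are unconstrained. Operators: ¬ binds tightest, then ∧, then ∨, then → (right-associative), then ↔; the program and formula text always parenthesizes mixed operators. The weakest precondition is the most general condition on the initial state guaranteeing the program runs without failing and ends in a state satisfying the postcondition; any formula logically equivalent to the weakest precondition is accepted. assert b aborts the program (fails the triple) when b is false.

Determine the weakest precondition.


Working backward. After the program, the postcondition r + 3 ≤ acc + 7 must hold; in canonical form it is r ≤ acc + 4.
Before skip: r ≤ acc + 4
Before assert lim ≥ -4 ∧ acc - 3 > 5: lim ≥ -4 ∧ acc > 8 ∧ r ≤ acc + 4
Answer: WP = lim ≥ -4 ∧ acc > 8 ∧ r ≤ acc + 4


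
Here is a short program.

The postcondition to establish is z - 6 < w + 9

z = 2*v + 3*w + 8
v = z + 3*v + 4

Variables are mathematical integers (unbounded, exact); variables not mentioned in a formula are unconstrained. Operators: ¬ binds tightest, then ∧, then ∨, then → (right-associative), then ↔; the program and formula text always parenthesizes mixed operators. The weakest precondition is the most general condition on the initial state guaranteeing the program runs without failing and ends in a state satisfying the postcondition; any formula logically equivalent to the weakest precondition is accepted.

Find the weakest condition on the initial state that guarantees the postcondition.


Working backward. After the program, the postcondition z - 6 < w + 9 must hold; in canonical form it is z < w + 15.
Before v := z + 3*v + 4: z < w + 15
Before z := 2*v + 3*w + 8: 2*v + 2*w < 7
Answer: WP = 2*v + 2*w < 7


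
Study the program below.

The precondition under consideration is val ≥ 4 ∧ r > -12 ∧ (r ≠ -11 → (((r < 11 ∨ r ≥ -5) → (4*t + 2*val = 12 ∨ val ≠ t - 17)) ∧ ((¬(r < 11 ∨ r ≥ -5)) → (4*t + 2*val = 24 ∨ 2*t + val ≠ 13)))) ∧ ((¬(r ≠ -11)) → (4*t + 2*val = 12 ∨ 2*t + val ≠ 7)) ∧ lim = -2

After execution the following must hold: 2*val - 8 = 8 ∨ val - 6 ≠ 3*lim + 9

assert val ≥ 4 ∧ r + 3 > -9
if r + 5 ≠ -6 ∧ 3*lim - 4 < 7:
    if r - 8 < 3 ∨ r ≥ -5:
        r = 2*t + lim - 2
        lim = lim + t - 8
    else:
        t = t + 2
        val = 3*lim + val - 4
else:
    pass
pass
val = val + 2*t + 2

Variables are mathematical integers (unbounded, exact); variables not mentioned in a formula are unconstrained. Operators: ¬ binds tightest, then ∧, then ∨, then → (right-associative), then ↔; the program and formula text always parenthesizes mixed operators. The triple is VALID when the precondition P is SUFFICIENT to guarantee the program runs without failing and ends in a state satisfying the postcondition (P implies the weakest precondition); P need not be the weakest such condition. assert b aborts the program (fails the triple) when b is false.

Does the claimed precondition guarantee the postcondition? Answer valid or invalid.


Working backward. After the program, the postcondition 2*val - 8 = 8 ∨ val - 6 ≠ 3*lim + 9 must hold; in canonical form it is 2*val = 16 ∨ val ≠ 3*lim + 15.
Before val := val + 2*t + 2: 4*t + 2*val = 12 ∨ 2*t + val ≠ 3*lim + 13
Before skip: 4*t + 2*val = 12 ∨ 2*t + val ≠ 3*lim + 13
Then branch requires ((r < 11 ∨ r ≥ -5) → (4*t + 2*val = 12 ∨ val ≠ 3*lim + t - 11)) ∧ ((¬(r < 11 ∨ r ≥ -5)) → (6*lim + 4*t + 2*val = 12 ∨ 2*t + val ≠ 13)); else branch requires 4*t + 2*val = 12 ∨ 2*t + val ≠ 3*lim + 13.
Before the if: ((r ≠ -11 ∧ 3*lim < 11) → (((r < 11 ∨ r ≥ -5) → (4*t + 2*val = 12 ∨ val ≠ 3*lim + t - 11)) ∧ ((¬(r < 11 ∨ r ≥ -5)) → (6*lim + 4*t + 2*val = 12 ∨ 2*t + val ≠ 13)))) ∧ ((¬(r ≠ -11 ∧ 3*lim < 11)) → (4*t + 2*val = 12 ∨ 2*t + val ≠ 3*lim + 13))
Before assert val ≥ 4 ∧ r + 3 > -9: val ≥ 4 ∧ r > -12 ∧ ((r ≠ -11 ∧ 3*lim < 11) → (((r < 11 ∨ r ≥ -5) → (4*t + 2*val = 12 ∨ val ≠ 3*lim + t - 11)) ∧ ((¬(r < 11 ∨ r ≥ -5)) → (6*lim + 4*t + 2*val = 12 ∨ 2*t + val ≠ 13)))) ∧ ((¬(r ≠ -11 ∧ 3*lim < 11)) → (4*t + 2*val = 12 ∨ 2*t + val ≠ 3*lim + 13))
The weakest precondition is val ≥ 4 ∧ r > -12 ∧ ((r ≠ -11 ∧ 3*lim < 11) → (((r < 11 ∨ r ≥ -5) → (4*t + 2*val = 12 ∨ val ≠ 3*lim + t - 11)) ∧ ((¬(r < 11 ∨ r ≥ -5)) → (6*lim + 4*t + 2*val = 12 ∨ 2*t + val ≠ 13)))) ∧ ((¬(r ≠ -11 ∧ 3*lim < 11)) → (4*t + 2*val = 12 ∨ 2*t + val ≠ 3*lim + 13)).
Check whether val ≥ 4 ∧ r > -12 ∧ (r ≠ -11 → (((r < 11 ∨ r ≥ -5) → (4*t + 2*val = 12 ∨ val ≠ t - 17)) ∧ ((¬(r < 11 ∨ r ≥ -5)) → (4*t + 2*val = 24 ∨ 2*t + val ≠ 13)))) ∧ ((¬(r ≠ -11)) → (4*t + 2*val = 12 ∨ 2*t + val ≠ 7)) ∧ lim = -2 implies it.
Every state satisfying the precondition satisfies the weakest precondition: the implication holds.
Answer: valid


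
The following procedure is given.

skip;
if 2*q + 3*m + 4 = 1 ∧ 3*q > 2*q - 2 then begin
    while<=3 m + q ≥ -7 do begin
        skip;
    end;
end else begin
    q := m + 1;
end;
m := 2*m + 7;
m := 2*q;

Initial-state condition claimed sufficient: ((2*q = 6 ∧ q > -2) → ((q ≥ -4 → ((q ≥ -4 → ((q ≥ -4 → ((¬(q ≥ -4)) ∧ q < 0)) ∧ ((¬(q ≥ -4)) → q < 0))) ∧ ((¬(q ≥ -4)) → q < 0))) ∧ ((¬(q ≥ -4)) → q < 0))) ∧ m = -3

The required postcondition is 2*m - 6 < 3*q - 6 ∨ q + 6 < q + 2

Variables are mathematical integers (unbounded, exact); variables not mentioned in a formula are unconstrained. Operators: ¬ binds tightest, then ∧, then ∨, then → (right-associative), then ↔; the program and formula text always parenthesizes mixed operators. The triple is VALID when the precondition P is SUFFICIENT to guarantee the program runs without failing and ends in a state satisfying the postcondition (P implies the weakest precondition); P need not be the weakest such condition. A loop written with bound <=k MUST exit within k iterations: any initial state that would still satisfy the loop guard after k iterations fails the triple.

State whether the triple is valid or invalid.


Working backward. After the program, the postcondition 2*m - 6 < 3*q - 6 ∨ q + 6 < q + 2 must hold; in canonical form it is 2*m < 3*q.
Before m := 2*q: q < 0
Before m := 2*m + 7: q < 0
Then branch requires (m + q ≥ -7 → ((m + q ≥ -7 → ((m + q ≥ -7 → ((¬(m + q ≥ -7)) ∧ q < 0)) ∧ ((¬(m + q ≥ -7)) → q < 0))) ∧ ((¬(m + q ≥ -7)) → q < 0))) ∧ ((¬(m + q ≥ -7)) → q < 0); else branch requires m < -1.
Before the if: ((3*m + 2*q = -3 ∧ q > -2) → ((m + q ≥ -7 → ((m + q ≥ -7 → ((m + q ≥ -7 → ((¬(m + q ≥ -7)) ∧ q < 0)) ∧ ((¬(m + q ≥ -7)) → q < 0))) ∧ ((¬(m + q ≥ -7)) → q < 0))) ∧ ((¬(m + q ≥ -7)) → q < 0))) ∧ ((¬(3*m + 2*q = -3 ∧ q > -2)) → m < -1)
Before skip: ((3*m + 2*q = -3 ∧ q > -2) → ((m + q ≥ -7 → ((m + q ≥ -7 → ((m + q ≥ -7 → ((¬(m + q ≥ -7)) ∧ q < 0)) ∧ ((¬(m + q ≥ -7)) → q < 0))) ∧ ((¬(m + q ≥ -7)) → q < 0))) ∧ ((¬(m + q ≥ -7)) → q < 0))) ∧ ((¬(3*m + 2*q = -3 ∧ q > -2)) → m < -1)
The weakest precondition is ((3*m + 2*q = -3 ∧ q > -2) → ((m + q ≥ -7 → ((m + q ≥ -7 → ((m + q ≥ -7 → ((¬(m + q ≥ -7)) ∧ q < 0)) ∧ ((¬(m + q ≥ -7)) → q < 0))) ∧ ((¬(m + q ≥ -7)) → q < 0))) ∧ ((¬(m + q ≥ -7)) → q < 0))) ∧ ((¬(3*m + 2*q = -3 ∧ q > -2)) → m < -1).
Check whether ((2*q = 6 ∧ q > -2) → ((q ≥ -4 → ((q ≥ -4 → ((q ≥ -4 → ((¬(q ≥ -4)) ∧ q < 0)) ∧ ((¬(q ≥ -4)) → q < 0))) ∧ ((¬(q ≥ -4)) → q < 0))) ∧ ((¬(q ≥ -4)) → q < 0))) ∧ m = -3 implies it.
Every state satisfying the precondition satisfies the weakest precondition: the implication holds.
Answer: valid


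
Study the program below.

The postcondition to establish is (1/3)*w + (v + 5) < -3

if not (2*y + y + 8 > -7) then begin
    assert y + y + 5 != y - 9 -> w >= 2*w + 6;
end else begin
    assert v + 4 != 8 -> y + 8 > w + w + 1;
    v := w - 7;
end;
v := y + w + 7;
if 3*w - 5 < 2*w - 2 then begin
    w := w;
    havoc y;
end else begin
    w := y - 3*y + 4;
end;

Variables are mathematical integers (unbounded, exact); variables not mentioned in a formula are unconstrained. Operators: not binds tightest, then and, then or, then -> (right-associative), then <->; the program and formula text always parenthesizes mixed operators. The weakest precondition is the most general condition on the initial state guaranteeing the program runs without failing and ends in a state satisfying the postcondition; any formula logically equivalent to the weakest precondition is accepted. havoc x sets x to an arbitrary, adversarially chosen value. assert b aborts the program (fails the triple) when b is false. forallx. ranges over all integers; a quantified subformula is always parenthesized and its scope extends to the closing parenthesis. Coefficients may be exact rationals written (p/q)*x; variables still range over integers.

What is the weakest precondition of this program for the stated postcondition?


Working backward. After the program, the postcondition (1/3)*w + (v + 5) < -3 must hold; in canonical form it is v + (1/3)*w < -8.
Then branch requires v + (1/3)*w < -8; else branch requires v < (2/3)*y - 28/3.
Before the if: (w < 3 -> v + (1/3)*w < -8) and ((not (w < 3)) -> v < (2/3)*y - 28/3)
Before v := y + w + 7: (w < 3 -> (4/3)*w + y < -15) and ((not (w < 3)) -> w + (1/3)*y < -49/3)
Then branch requires (y != -14 -> w <= -6) and (w < 3 -> (4/3)*w + y < -15) and ((not (w < 3)) -> w + (1/3)*y < -49/3); else branch requires (v != 4 -> y > 2*w - 7) and (w < 3 -> (4/3)*w + y < -15) and ((not (w < 3)) -> w + (1/3)*y < -49/3).
Before the if: ((not (3*y > -15)) -> ((y != -14 -> w <= -6) and (w < 3 -> (4/3)*w + y < -15) and ((not (w < 3)) -> w + (1/3)*y < -49/3))) and (3*y > -15 -> ((v != 4 -> y > 2*w - 7) and (w < 3 -> (4/3)*w + y < -15) and ((not (w < 3)) -> w + (1/3)*y < -49/3)))
Answer: WP = ((not (3*y > -15)) -> ((y != -14 -> w <= -6) and (w < 3 -> (4/3)*w + y < -15) and ((not (w < 3)) -> w + (1/3)*y < -49/3))) and (3*y > -15 -> ((v != 4 -> y > 2*w - 7) and (w < 3 -> (4/3)*w + y < -15) and ((not (w < 3)) -> w + (1/3)*y < -49/3)))


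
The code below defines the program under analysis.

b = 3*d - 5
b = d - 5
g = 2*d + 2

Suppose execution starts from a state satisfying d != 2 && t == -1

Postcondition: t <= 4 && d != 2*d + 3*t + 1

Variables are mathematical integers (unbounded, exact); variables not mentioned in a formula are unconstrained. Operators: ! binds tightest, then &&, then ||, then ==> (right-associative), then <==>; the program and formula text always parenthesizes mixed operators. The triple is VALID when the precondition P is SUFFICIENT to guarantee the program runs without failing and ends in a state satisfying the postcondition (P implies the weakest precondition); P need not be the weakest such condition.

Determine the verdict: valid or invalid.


Working backward. After the program, the postcondition t <= 4 && d != 2*d + 3*t + 1 must hold; in canonical form it is t <= 4 && d + 3*t != -1.
Before g := 2*d + 2: t <= 4 && d + 3*t != -1
Before b := d - 5: t <= 4 && d + 3*t != -1
Before b := 3*d - 5: t <= 4 && d + 3*t != -1
The weakest precondition is t <= 4 && d + 3*t != -1.
Check whether d != 2 && t == -1 implies it.
Every state satisfying the precondition satisfies the weakest precondition: the implication holds.
Answer: valid


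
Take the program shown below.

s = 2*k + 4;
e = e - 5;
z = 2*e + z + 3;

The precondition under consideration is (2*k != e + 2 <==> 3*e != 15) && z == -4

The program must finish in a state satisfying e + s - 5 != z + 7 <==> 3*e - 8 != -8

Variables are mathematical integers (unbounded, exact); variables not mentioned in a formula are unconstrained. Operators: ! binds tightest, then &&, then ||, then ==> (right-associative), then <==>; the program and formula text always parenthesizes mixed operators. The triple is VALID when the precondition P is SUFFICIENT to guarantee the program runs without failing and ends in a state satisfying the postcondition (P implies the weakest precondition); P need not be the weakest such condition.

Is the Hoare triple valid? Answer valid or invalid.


Working backward. After the program, the postcondition e + s - 5 != z + 7 <==> 3*e - 8 != -8 must hold; in canonical form it is e + s != z + 12 <==> 3*e != 0.
Before z := 2*e + z + 3: s != e + z + 15 <==> 3*e != 0
Before e := e - 5: s != e + z + 10 <==> 3*e != 15
Before s := 2*k + 4: 2*k != e + z + 6 <==> 3*e != 15
The weakest precondition is 2*k != e + z + 6 <==> 3*e != 15.
Check whether (2*k != e + 2 <==> 3*e != 15) && z == -4 implies it.
Every state satisfying the precondition satisfies the weakest precondition: the implication holds.
Answer: valid


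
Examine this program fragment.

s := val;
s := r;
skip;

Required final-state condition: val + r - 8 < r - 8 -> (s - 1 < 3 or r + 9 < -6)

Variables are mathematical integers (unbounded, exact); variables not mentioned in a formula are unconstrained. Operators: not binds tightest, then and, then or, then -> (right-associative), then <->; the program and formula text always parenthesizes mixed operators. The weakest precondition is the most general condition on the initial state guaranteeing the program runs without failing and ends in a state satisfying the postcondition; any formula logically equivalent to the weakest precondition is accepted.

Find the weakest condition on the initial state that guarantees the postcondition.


Working backward. After the program, the postcondition val + r - 8 < r - 8 -> (s - 1 < 3 or r + 9 < -6) must hold; in canonical form it is val < 0 -> (s < 4 or r < -15).
Before skip: val < 0 -> (s < 4 or r < -15)
Before s := r: val < 0 -> (r < 4 or r < -15)
Before s := val: val < 0 -> (r < 4 or r < -15)
Answer: WP = val < 0 -> (r < 4 or r < -15)


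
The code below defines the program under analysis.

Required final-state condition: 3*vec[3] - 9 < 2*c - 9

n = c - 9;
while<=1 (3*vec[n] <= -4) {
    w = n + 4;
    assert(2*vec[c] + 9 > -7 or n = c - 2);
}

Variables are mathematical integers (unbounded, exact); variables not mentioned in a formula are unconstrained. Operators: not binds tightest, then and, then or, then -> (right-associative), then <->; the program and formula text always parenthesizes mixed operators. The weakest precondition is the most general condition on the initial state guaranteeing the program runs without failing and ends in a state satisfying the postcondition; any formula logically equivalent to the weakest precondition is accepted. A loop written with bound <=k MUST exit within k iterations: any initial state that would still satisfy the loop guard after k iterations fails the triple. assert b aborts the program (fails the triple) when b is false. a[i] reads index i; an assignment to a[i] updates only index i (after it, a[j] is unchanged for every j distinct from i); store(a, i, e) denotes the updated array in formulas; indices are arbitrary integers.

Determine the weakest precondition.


Working backward. After the program, the postcondition 3*vec[3] - 9 < 2*c - 9 must hold; in canonical form it is 3*vec[3] < 2*c.
Before the loop (bound <=1), unroll the exhaustion recursion (WP_0 = exit-now case; WP_j = one more guarded iteration, up to j = 1):
  WP_0: (not (3*vec[n] <= -4)) and 3*vec[3] < 2*c
  WP_1: (3*vec[n] <= -4 -> ((2*vec[c] > -16 or n = c - 2) and (not (3*vec[n] <= -4)) and 3*vec[3] < 2*c)) and ((not (3*vec[n] <= -4)) -> 3*vec[3] < 2*c)
So before the loop: (3*vec[n] <= -4 -> ((2*vec[c] > -16 or n = c - 2) and (not (3*vec[n] <= -4)) and 3*vec[3] < 2*c)) and ((not (3*vec[n] <= -4)) -> 3*vec[3] < 2*c)
Before n := c - 9: (3*vec[c - 9] <= -4 -> (2*vec[c] > -16 and (not (3*vec[c - 9] <= -4)) and 3*vec[3] < 2*c)) and ((not (3*vec[c - 9] <= -4)) -> 3*vec[3] < 2*c)
Answer: WP = (3*vec[c - 9] <= -4 -> (2*vec[c] > -16 and (not (3*vec[c - 9] <= -4)) and 3*vec[3] < 2*c)) and ((not (3*vec[c - 9] <= -4)) -> 3*vec[3] < 2*c)
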